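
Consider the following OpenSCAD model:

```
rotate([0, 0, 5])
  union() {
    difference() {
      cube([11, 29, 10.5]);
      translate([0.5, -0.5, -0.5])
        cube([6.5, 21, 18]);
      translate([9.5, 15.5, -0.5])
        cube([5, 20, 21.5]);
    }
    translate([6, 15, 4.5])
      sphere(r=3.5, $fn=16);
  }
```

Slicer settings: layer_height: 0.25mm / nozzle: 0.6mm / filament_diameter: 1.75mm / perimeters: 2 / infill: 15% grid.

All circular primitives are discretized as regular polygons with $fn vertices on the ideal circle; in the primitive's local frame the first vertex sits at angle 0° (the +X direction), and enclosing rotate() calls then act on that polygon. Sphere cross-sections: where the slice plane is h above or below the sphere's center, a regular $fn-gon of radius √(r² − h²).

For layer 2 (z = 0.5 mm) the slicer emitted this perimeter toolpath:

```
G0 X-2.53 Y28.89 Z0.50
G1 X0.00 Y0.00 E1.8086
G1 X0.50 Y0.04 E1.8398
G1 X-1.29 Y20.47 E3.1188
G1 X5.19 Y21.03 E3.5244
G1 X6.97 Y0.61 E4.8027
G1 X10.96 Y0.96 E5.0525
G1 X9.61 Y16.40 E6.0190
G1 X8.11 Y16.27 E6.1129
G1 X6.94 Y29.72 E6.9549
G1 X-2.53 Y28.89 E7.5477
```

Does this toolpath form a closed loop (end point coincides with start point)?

Start point (G0): (-2.53, 28.89). End point (last G1): the path returns to the start — closed.

yes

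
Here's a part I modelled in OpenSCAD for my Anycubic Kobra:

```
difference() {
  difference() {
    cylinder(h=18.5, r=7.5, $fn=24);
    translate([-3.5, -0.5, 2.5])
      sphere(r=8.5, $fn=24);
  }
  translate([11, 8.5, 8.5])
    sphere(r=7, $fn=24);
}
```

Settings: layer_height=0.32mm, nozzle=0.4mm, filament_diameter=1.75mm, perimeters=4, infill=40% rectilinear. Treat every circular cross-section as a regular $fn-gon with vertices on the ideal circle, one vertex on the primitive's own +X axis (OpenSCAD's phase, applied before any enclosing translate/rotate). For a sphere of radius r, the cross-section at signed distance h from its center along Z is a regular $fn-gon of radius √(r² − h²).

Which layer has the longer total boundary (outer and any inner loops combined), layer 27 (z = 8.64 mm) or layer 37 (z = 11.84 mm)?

layer 27 (z = 8.64 mm)

Layer 27 (z = 8.64): the r=7.5 cylinder contributes a regular 24-gon of circumradius 7.5 (perimeter = 2·24·7.500·sin(180°/24) = 46.99 mm); the r=8.5 sphere at (-3.5, -0.5) slices to a regular 24-gon of circumradius 5.878 (√(r²−h²) with h=6.14 from center) (perimeter = 2·24·5.878·sin(180°/24) = 36.83 mm); Taking the first minus the rest: starting from the r=7.5 cylinder, the r=8.5 sphere at (-3.5, -0.5) partially overlaps it — only the 89.38 mm² overlap (of its 107.31 mm²) is removed, clipping the outline — boundary = 55.07 mm; the r=7 sphere at (11, 8.5) slices to a regular 24-gon of circumradius 6.999 (√(r²−h²) with h=0.14 from center) (perimeter = 2·24·6.999·sin(180°/24) = 43.85 mm); Subtracting the remaining from the first: starting from the result so far, the r=7 sphere at (11, 8.5) partially overlaps it — only the 1.31 mm² overlap (of its 152.12 mm²) is removed, clipping the outline — boundary = 55.07 mm. So its perimeter = 55.07 mm. Layer 37 (z = 11.84): the r=7.5 cylinder gives a regular 24-gon of circumradius 7.5 (constant along its height) (perimeter = 2·24·7.500·sin(180°/24) = 46.99 mm); the sphere at (-3.5, -0.5) is absent (|z−center|=9.340 > r=8.5); After the difference (first − rest): none of the subtracted shapes is present at this height, so the r=7.5 cylinder is unchanged — boundary = 46.99 mm; the r=7 sphere at (11, 8.5) slices to a regular 24-gon of circumradius 6.152 (√(r²−h²) with h=3.34 from center) (perimeter = 2·24·6.152·sin(180°/24) = 38.54 mm); After the difference (first − rest): starting from the result so far, the r=7 sphere at (11, 8.5) misses the remaining region (no effect) — boundary = 46.99 mm. So its perimeter = 46.99 mm. Layer 27 is larger (55.07 vs 46.99 mm).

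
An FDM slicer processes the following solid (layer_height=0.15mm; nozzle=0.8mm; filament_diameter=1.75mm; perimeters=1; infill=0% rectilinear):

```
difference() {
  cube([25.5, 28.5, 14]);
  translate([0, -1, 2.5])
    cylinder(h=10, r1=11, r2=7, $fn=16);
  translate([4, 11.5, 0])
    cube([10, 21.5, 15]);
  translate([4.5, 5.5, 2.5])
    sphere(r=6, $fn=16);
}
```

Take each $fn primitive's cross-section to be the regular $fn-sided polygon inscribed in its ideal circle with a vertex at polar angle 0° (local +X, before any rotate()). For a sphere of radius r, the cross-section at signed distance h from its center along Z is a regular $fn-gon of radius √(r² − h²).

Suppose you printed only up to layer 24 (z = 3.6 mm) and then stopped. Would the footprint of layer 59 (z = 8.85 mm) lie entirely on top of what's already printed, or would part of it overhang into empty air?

part overhangs

Compare the two slices. At z = 3.6: the cube is present — its section is the full 25.5×28.5 rectangle (area 726.75 mm²); the cone at (0, -1) (r1=11→r2=7) has section circumradius 10.560 here — a regular 16-gon (area = (16/2)·10.560²·sin(360°/16) = 341.40 mm²); the cube at (4, 11.5) (footprint 10×21.5) is included at this height (area 215.00 mm²); the r=6 sphere at (4.5, 5.5) slices to a regular 16-gon of circumradius 5.898 (√(r²−h²) with h=1.1 from center) (area = (16/2)·5.898²·sin(360°/16) = 106.51 mm²); Subtracting the remaining from the first: starting from the 25.5×28.5 cube (726.75 mm²), the cone at (0, -1) partially overlaps it — only the 74.89 mm² overlap (of its 341.40 mm²) is removed, clipping the outline; the 10×21.5 cube at (4, 11.5) partially overlaps it — only the 170.00 mm² overlap (of its 215.00 mm²) is removed, clipping the outline; the r=6 sphere at (4.5, 5.5) partially overlaps it — only the 30.63 mm² overlap (of its 106.51 mm²) is removed, clipping the outline — area = 451.23 mm². At z = 8.85: the 25.5×28.5 cube contributes its full rectangle (area 726.75 mm²); the cone at (0, -1): at t=0.635 of its height the radius interpolates to r₁+(r₂−r₁)t = 8.460, giving a regular 16-gon of that circumradius (area = (16/2)·8.460²·sin(360°/16) = 219.11 mm²); the cube at (4, 11.5) is present — its section is the full 10×21.5 rectangle (area 215.00 mm²); the sphere at (4.5, 5.5) does not reach this height (|z−center|=6.350 > r=6); After the difference (first − rest): starting from the 25.5×28.5 cube (726.75 mm²), the cone at (0, -1) partially overlaps it — only the 46.42 mm² overlap (of its 219.11 mm²) is removed, clipping the outline; the 10×21.5 cube at (4, 11.5) partially overlaps it — only the 170.00 mm² overlap (of its 215.00 mm²) is removed, clipping the outline — area = 510.33 mm². Checking containment: at z = 8.85 the cross-section extends beyond the z = 3.6 cross-section by about 59.10 mm².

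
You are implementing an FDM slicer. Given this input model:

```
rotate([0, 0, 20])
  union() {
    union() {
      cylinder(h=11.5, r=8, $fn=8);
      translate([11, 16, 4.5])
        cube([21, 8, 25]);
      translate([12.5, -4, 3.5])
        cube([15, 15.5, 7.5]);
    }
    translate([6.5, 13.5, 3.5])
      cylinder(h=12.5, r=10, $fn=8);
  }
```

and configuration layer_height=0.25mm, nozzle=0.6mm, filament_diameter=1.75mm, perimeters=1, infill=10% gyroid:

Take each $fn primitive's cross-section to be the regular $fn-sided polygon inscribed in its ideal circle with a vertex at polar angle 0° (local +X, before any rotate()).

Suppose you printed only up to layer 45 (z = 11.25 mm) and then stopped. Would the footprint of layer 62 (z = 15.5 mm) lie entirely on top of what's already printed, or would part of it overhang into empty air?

entirely on top

Compare the two slices. At z = 11.25: the cylinder: section is a regular 8-gon, circumradius r=8 (area = (8/2)·8.000²·sin(360°/8) = 181.02 mm²); the 21×8 cube at (11, 16) contributes its full rectangle (area 168.00 mm²); the cube at (12.5, -4) does not reach this height (z outside [3.5, 11]); Taking the union: the 2 present regions are separate (no shared area or edge), so areas and boundary lengths simply add and each stays a separate island — area = 349.02 mm²; the r=10 cylinder at (6.5, 13.5) contributes a regular 8-gon of circumradius 10 (area = (8/2)·10.000²·sin(360°/8) = 282.84 mm²); Merging all regions: the regions partially overlap — summed areas 631.86 mm² minus the doubly-counted overlap 29.70 mm² gives 602.16 mm² — area = 602.16 mm²; (whole slice rotated 20° about Z — lengths, areas and connectivity unchanged). At z = 15.5: the cylinder is not intersected at this z (z outside [0, 11.5]); the cube at (11, 16) is present — its section is the full 21×8 rectangle (area 168.00 mm²); the cube at (12.5, -4) is absent (z outside [3.5, 11]); Taking the union: only the 21×8 cube at (11, 16) is present, so the union is just that shape — area = 168.00 mm²; the r=10 cylinder at (6.5, 13.5) gives a regular 8-gon of circumradius 10 (constant along its height) (area = (8/2)·10.000²·sin(360°/8) = 282.84 mm²); Merging all regions: the regions partially overlap — summed areas 450.84 mm² minus the doubly-counted overlap 17.45 mm² gives 433.39 mm² — area = 433.39 mm²; (whole slice rotated 20° about Z — lengths, areas and connectivity unchanged). Checking containment: the cross-section at z = 15.5 is a subset of the cross-section at z = 11.25.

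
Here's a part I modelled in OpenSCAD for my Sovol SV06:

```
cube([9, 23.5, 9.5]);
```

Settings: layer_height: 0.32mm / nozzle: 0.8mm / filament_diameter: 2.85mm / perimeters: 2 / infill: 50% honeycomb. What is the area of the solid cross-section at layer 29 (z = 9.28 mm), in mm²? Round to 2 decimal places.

211.50 mm²

At z = 9.28 mm: the cube (footprint 9×23.5) is included at this height (area 211.50 mm²). Overall, the cross-section is a single solid region. Net area = 211.50 mm².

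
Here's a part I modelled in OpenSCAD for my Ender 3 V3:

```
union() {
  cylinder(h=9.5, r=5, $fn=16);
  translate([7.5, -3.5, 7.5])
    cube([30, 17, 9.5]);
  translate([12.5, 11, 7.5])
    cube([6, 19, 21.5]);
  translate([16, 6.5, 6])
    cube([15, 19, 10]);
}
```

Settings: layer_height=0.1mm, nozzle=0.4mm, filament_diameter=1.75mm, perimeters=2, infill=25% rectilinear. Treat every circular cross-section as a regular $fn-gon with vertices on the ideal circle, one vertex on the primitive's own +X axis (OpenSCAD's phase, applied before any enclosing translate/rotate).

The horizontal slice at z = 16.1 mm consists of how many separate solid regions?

1

At z = 16.1 mm: the cylinder is not intersected at this z (z outside [0, 9.5]); the cube at (7.5, -3.5) (footprint 30×17) is included at this height; the cube at (12.5, 11) is present — its section is the full 6×19 rectangle; the cube at (16, 6.5) does not reach this height (z outside [6, 16]); Taking the union: the regions partially overlap (shared area 15.00 mm²), so overlapping operands fuse into one piece — 1 connected region. The result has 1 disconnected region.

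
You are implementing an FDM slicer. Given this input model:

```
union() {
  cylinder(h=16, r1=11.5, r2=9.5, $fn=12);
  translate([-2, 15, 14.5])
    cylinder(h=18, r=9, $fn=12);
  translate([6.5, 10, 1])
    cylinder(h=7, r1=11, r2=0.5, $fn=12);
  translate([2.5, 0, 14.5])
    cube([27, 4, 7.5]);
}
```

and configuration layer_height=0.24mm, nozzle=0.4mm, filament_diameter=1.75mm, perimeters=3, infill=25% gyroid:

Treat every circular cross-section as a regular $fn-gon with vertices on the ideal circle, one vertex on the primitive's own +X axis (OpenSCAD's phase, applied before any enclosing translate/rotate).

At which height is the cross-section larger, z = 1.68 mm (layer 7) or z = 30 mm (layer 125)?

Layer 7 (z = 1.68): the cone contributes a regular 12-gon of circumradius 11.290 (interpolated between r1=11.5 and r2=9.5 at t=0.105) (area = (12/2)·11.290²·sin(360°/12) = 382.39 mm²); the cylinder at (-2, 15) is not intersected at this z (z outside [14.5, 32.5]); the cone at (6.5, 10): at t=0.097 of its height the radius interpolates to r₁+(r₂−r₁)t = 9.980, giving a regular 12-gon of that circumradius (area = (12/2)·9.980²·sin(360°/12) = 298.80 mm²); the cube at (2.5, 0) does not reach this height (z outside [14.5, 22]); Merging all regions: the regions partially overlap — summed areas 681.19 mm² minus the doubly-counted overlap 105.19 mm² gives 576.00 mm² — area = 576.00 mm². So its area = 576.00 mm². Layer 125 (z = 30): the cone does not reach this height (z outside [0, 16]); the cylinder at (-2, 15): section is a regular 12-gon, circumradius r=9 (area = (12/2)·9.000²·sin(360°/12) = 243.00 mm²); the cone at (6.5, 10) is absent (z outside [1, 8]); the cube at (2.5, 0) is not intersected at this z (z outside [14.5, 22]); Merging all regions: only the r=9 cylinder at (-2, 15) is present, so the union is just that shape — area = 243.00 mm². So its area = 243.00 mm². Layer 7 is larger (576.00 vs 243.00 mm²).

layer 7 (z = 1.68 mm)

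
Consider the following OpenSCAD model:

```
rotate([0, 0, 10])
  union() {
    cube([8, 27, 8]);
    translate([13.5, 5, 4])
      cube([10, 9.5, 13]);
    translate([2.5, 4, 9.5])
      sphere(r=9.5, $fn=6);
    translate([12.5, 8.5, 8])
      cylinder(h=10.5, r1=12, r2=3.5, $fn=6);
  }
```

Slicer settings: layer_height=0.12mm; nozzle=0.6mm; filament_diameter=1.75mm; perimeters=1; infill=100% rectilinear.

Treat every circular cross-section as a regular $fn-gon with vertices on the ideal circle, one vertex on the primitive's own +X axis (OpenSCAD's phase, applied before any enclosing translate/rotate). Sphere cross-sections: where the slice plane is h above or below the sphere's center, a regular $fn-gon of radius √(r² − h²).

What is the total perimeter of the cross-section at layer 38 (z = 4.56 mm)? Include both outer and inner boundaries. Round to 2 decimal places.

At z = 4.56 mm: the cube is present — its section is the full 8×27 rectangle (perimeter 70.00 mm); the cube at (13.5, 5) is present — its section is the full 10×9.5 rectangle (perimeter 39.00 mm); the r=9.5 sphere at (2.5, 4) slices to a regular 6-gon of circumradius 8.115 (√(r²−h²) with h=4.94 from center) (perimeter = 2·6·8.115·sin(180°/6) = 48.69 mm); the cone at (12.5, 8.5) does not reach this height (z outside [8, 18.5]); Merging all regions: the regions partially overlap (shared area 86.42 mm²), so the edge portions inside another operand are dropped and the merged outline is re-measured after clipping — boundary = 120.69 mm; (rotated 10° about Z; rotation is an isometry so areas/perimeters/island counts are preserved). Overall, the cross-section has 2 separate islands. Total boundary length (outer) = 120.69 mm.

120.69 mm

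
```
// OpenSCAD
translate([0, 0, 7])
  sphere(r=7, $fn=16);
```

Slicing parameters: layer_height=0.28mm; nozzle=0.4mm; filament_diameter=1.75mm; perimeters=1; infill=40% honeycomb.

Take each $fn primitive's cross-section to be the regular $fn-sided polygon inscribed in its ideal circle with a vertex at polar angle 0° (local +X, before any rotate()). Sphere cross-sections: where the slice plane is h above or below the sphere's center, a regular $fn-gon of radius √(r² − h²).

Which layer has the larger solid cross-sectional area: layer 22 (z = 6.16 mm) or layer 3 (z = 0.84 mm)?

Layer 22 (z = 6.16): the sphere: section is a regular 16-gon, circumradius = √(r²−h²) = √(7²−0.84²) = 6.949 (area = (16/2)·6.949²·sin(360°/16) = 147.85 mm²). So its area = 147.85 mm². Layer 3 (z = 0.84): the r=7 sphere slices to a regular 16-gon of circumradius 3.325 (√(r²−h²) with h=6.16 from center) (area = (16/2)·3.325²·sin(360°/16) = 33.84 mm²). So its area = 33.84 mm². Layer 22 is larger (147.85 vs 33.84 mm²).

layer 22 (z = 6.16 mm)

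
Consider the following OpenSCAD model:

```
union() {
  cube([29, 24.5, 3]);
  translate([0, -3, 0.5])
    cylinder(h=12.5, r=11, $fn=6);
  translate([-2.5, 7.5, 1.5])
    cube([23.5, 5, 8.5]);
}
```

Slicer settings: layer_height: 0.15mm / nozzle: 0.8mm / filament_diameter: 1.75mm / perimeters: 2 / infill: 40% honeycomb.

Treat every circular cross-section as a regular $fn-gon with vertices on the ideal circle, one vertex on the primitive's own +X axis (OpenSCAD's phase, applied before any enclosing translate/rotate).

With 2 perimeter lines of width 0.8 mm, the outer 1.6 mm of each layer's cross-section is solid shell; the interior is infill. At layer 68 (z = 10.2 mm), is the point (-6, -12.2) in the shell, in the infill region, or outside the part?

At z = 10.2 mm: the cube is not intersected at this z (z outside [0, 3]); the r=11 cylinder at (0, -3) contributes a regular 6-gon of circumradius 11; the cube at (-2.5, 7.5) is absent (z outside [1.5, 10]); Combining (union): only the r=11 cylinder at (0, -3) is present, so the union is just that shape — 1 connected region. Overall, the cross-section is a single solid region. The nearest boundary edge runs (-11.00, -3.00)→(-5.50, -12.53); distance from the point to it = 0.27 mm. The point is not inside any of the regions above, so it lies outside the cross-section (0.27 mm from the nearest boundary).

outside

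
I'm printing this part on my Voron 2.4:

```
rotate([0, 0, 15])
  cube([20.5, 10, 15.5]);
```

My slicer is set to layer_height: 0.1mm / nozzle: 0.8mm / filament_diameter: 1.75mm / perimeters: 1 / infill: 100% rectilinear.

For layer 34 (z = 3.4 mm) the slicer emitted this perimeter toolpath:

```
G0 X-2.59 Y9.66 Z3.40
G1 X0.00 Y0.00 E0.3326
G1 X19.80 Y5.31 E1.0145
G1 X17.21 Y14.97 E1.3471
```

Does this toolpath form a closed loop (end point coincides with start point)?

no

Start point (G0): (-2.59, 9.66). End point (last G1): the path does not return to the start — open.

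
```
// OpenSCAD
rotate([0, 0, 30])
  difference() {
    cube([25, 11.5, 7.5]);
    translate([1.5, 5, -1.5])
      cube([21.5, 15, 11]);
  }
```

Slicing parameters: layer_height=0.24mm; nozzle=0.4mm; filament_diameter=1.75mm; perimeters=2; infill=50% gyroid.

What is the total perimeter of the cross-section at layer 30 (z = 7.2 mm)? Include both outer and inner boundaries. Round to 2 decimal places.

At z = 7.2 mm: the cube is present — its section is the full 25×11.5 rectangle (perimeter 73.00 mm); the 21.5×15 cube at (1.5, 5) contributes its full rectangle (perimeter 73.00 mm); After the difference (first − rest): starting from the 25×11.5 cube, the 21.5×15 cube at (1.5, 5) partially overlaps it — only the 139.75 mm² overlap (of its 322.50 mm²) is removed, clipping the outline — boundary = 86.00 mm; (whole slice rotated 30° about Z — lengths, areas and connectivity unchanged). Overall, the cross-section is a single solid region. Total boundary length (outer) = 86.00 mm.

86.00 mm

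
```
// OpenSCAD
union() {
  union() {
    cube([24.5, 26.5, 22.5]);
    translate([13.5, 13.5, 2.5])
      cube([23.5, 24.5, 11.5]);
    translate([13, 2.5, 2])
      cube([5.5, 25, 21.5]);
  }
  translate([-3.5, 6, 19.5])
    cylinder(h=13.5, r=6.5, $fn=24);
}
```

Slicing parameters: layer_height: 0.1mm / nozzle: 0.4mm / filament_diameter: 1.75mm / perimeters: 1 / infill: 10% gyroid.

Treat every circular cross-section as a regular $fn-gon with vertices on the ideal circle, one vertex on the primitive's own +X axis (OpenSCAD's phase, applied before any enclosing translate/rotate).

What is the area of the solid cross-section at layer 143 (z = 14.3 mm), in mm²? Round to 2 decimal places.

At z = 14.3 mm: the cube (footprint 24.5×26.5) is included at this height (area 649.25 mm²); the cube at (13.5, 13.5) is not intersected at this z (z outside [2.5, 14]); the 5.5×25 cube at (13, 2.5) contributes its full rectangle (area 137.50 mm²); Taking the union: the regions partially overlap — summed areas 786.75 mm² minus the doubly-counted overlap 132.00 mm² gives 654.75 mm² — area = 654.75 mm²; the cylinder at (-3.5, 6) is not intersected at this z (z outside [19.5, 33]); Merging all regions: only that combined region is present, so the union is just that shape — area = 654.75 mm². Overall, the cross-section is a single solid region. Net area = 654.75 mm².

654.75 mm²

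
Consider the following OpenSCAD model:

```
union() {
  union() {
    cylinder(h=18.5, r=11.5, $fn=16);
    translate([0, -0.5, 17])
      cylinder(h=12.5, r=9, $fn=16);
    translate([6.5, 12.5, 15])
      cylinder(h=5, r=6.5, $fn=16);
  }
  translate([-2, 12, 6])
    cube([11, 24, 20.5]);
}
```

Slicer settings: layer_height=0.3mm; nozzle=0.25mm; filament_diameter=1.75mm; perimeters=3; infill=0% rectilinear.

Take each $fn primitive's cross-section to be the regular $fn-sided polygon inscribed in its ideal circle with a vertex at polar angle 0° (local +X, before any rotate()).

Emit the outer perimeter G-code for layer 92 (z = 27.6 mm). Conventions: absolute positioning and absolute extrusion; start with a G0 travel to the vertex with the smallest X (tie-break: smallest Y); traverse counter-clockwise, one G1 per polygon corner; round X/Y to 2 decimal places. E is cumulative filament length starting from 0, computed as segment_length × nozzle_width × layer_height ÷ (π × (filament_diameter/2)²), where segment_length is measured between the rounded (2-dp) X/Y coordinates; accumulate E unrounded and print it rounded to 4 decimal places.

At z = 27.6 mm: the cylinder is not intersected at this z (z outside [0, 18.5]); the cylinder at (0, -0.5): section is a regular 16-gon, circumradius r=9; the cylinder at (6.5, 12.5) is not intersected at this z (z outside [15, 20]); Taking the union: only the r=9 cylinder at (0, -0.5) is present, so the union is just that shape — 1 connected region; the cube at (-2, 12) is absent (z outside [6, 26.5]); Merging all regions: only the result so far is present, so the union is just that shape — 1 connected region. The outline is a single polygon with 16 vertices. Extrusion per mm of travel: 0.25 × 0.3 / (π × 0.875²) = 0.031181. Accumulating E over each segment gives final E = 1.7511.

G0 X-9.00 Y-0.50 Z27.60
G1 X-8.31 Y-3.94 E0.1094
G1 X-6.36 Y-6.86 E0.2189
G1 X-3.44 Y-8.81 E0.3284
G1 X0.00 Y-9.50 E0.4378
G1 X3.44 Y-8.81 E0.5472
G1 X6.36 Y-6.86 E0.6567
G1 X8.31 Y-3.94 E0.7661
G1 X9.00 Y-0.50 E0.8755
G1 X8.31 Y2.94 E0.9849
G1 X6.36 Y5.86 E1.0944
G1 X3.44 Y7.81 E1.2039
G1 X0.00 Y8.50 E1.3133
G1 X-3.44 Y7.81 E1.4227
G1 X-6.36 Y5.86 E1.5322
G1 X-8.31 Y2.94 E1.6417
G1 X-9.00 Y-0.50 E1.7511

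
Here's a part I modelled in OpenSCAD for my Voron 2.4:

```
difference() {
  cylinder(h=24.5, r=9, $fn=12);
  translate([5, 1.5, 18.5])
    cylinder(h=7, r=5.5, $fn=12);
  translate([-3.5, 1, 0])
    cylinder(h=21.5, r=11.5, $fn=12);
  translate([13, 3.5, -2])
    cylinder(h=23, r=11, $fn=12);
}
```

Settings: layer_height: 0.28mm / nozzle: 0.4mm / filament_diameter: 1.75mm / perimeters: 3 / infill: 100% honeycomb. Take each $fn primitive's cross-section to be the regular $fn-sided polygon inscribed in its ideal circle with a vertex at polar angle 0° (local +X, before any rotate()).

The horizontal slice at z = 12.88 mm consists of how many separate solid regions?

At z = 12.88 mm: the r=9 cylinder contributes a regular 12-gon of circumradius 9; the cylinder at (5, 1.5) does not reach this height (z outside [18.5, 25.5]); the cylinder at (-3.5, 1): section is a regular 12-gon, circumradius r=11.5; the r=11 cylinder at (13, 3.5) contributes a regular 12-gon of circumradius 11; Taking the first minus the rest: starting from the r=9 cylinder, the r=11.5 cylinder at (-3.5, 1) partially overlaps it — only the 229.55 mm² overlap (of its 396.75 mm²) is removed, clipping the outline; the r=11 cylinder at (13, 3.5) partially overlaps it — only the 10.35 mm² overlap (of its 363.00 mm²) is removed, clipping the outline — 1 connected region. The result has 1 disconnected region.

1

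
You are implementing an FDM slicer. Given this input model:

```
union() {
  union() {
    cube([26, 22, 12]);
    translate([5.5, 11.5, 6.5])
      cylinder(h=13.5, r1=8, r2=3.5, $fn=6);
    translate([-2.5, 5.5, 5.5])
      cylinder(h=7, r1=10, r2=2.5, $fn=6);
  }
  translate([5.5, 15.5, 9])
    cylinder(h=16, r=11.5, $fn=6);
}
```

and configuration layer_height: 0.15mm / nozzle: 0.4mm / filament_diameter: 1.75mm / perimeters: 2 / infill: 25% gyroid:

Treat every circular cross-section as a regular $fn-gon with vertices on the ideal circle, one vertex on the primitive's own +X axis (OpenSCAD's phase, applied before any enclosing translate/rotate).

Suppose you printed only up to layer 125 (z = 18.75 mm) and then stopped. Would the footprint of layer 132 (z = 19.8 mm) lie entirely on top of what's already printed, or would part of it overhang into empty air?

entirely on top

Compare the two slices. At z = 18.75: the cube is not intersected at this z (z outside [0, 12]); the cone at (5.5, 11.5) contributes a regular 6-gon of circumradius 3.917 (interpolated between r1=8 and r2=3.5 at t=0.907) (area = (6/2)·3.917²·sin(360°/6) = 39.86 mm²); the cone at (-2.5, 5.5) is not intersected at this z (z outside [5.5, 12.5]); Combining (union): only the cone at (5.5, 11.5) is present, so the union is just that shape — area = 39.86 mm²; the cylinder at (5.5, 15.5): section is a regular 6-gon, circumradius r=11.5 (area = (6/2)·11.500²·sin(360°/6) = 343.60 mm²); Taking the union: the result so far lies entirely inside the r=11.5 cylinder at (5.5, 15.5), so the union is just the r=11.5 cylinder at (5.5, 15.5) — area = 343.60 mm². At z = 19.8: the cube does not reach this height (z outside [0, 12]); the cone at (5.5, 11.5) contributes a regular 6-gon of circumradius 3.567 (interpolated between r1=8 and r2=3.5 at t=0.985) (area = (6/2)·3.567²·sin(360°/6) = 33.05 mm²); the cone at (-2.5, 5.5) does not reach this height (z outside [5.5, 12.5]); Taking the union: only the cone at (5.5, 11.5) is present, so the union is just that shape — area = 33.05 mm²; the cylinder at (5.5, 15.5): section is a regular 6-gon, circumradius r=11.5 (area = (6/2)·11.500²·sin(360°/6) = 343.60 mm²); Combining (union): the result so far lies entirely inside the r=11.5 cylinder at (5.5, 15.5), so the union is just the r=11.5 cylinder at (5.5, 15.5) — area = 343.60 mm². Checking containment: the cross-section at z = 19.8 is a subset of the cross-section at z = 18.75.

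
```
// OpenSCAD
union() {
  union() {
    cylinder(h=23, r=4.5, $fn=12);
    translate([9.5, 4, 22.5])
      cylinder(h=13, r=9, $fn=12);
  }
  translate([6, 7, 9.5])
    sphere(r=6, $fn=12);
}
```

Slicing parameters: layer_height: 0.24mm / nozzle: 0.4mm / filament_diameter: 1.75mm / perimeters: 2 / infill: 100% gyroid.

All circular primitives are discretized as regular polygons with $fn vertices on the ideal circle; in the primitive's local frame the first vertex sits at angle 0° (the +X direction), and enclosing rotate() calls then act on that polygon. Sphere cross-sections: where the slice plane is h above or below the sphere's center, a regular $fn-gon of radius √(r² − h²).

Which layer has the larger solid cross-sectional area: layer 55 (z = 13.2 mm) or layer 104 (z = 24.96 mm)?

layer 104 (z = 24.96 mm)

Layer 55 (z = 13.2): the cylinder: section is a regular 12-gon, circumradius r=4.5 (area = (12/2)·4.500²·sin(360°/12) = 60.75 mm²); the cylinder at (9.5, 4) is absent (z outside [22.5, 35.5]); Merging all regions: only the r=4.5 cylinder is present, so the union is just that shape — area = 60.75 mm²; the r=6 sphere at (6, 7) contributes a regular 12-gon of circumradius √(6²−3.7²) = 4.723 (area = (12/2)·4.723²·sin(360°/12) = 66.93 mm²); Taking the union: the 2 present regions are separate (no shared area or edge), so areas and boundary lengths simply add and each stays a separate island — area = 127.68 mm². So its area = 127.68 mm². Layer 104 (z = 24.96): the cylinder is absent (z outside [0, 23]); the r=9 cylinder at (9.5, 4) contributes a regular 12-gon of circumradius 9 (area = (12/2)·9.000²·sin(360°/12) = 243.00 mm²); Combining (union): only the r=9 cylinder at (9.5, 4) is present, so the union is just that shape — area = 243.00 mm²; the sphere at (6, 7) is absent (|z−center|=15.460 > r=6); Merging all regions: only that combined region is present, so the union is just that shape — area = 243.00 mm². So its area = 243.00 mm². Layer 104 is larger (243.00 vs 127.68 mm²).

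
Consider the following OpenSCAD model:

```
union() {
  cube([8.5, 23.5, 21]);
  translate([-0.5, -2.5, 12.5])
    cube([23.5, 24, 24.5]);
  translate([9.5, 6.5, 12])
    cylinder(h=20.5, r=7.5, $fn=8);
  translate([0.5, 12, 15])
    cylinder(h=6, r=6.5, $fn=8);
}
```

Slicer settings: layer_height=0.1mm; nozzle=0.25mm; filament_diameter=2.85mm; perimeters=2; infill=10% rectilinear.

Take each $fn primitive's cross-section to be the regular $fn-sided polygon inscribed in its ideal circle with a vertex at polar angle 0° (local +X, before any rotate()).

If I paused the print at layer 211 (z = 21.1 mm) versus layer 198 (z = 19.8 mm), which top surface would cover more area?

layer 198 (z = 19.8 mm)

Layer 211 (z = 21.1): the cube is not intersected at this z (z outside [0, 21]); the cube at (-0.5, -2.5) is present — its section is the full 23.5×24 rectangle (area 564.00 mm²); the r=7.5 cylinder at (9.5, 6.5) contributes a regular 8-gon of circumradius 7.5 (area = (8/2)·7.500²·sin(360°/8) = 159.10 mm²); the cylinder at (0.5, 12) is not intersected at this z (z outside [15, 21]); Combining (union): the r=7.5 cylinder at (9.5, 6.5) lies entirely inside the 23.5×24 cube at (-0.5, -2.5), so the union is just the 23.5×24 cube at (-0.5, -2.5) — area = 564.00 mm². So its area = 564.00 mm². Layer 198 (z = 19.8): the cube (footprint 8.5×23.5) is included at this height (area 199.75 mm²); the cube at (-0.5, -2.5) is present — its section is the full 23.5×24 rectangle (area 564.00 mm²); the r=7.5 cylinder at (9.5, 6.5) contributes a regular 8-gon of circumradius 7.5 (area = (8/2)·7.500²·sin(360°/8) = 159.10 mm²); the r=6.5 cylinder at (0.5, 12) gives a regular 8-gon of circumradius 6.5 (constant along its height) (area = (8/2)·6.500²·sin(360°/8) = 119.50 mm²); Merging all regions: the regions partially overlap — summed areas 1042.35 mm² minus the doubly-counted overlap 414.19 mm² gives 628.16 mm² — area = 628.16 mm². So its area = 628.16 mm². Layer 198 is larger (628.16 vs 564.00 mm²).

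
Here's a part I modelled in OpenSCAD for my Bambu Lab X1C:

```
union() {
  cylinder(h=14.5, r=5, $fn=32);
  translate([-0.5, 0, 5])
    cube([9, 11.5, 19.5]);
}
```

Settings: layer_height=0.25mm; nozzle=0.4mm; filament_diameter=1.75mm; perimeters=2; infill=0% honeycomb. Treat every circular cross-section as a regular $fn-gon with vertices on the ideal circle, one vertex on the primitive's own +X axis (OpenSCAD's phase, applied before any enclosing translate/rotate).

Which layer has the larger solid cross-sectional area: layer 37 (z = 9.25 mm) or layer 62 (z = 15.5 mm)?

Layer 37 (z = 9.25): the r=5 cylinder gives a regular 32-gon of circumradius 5 (constant along its height) (area = (32/2)·5.000²·sin(360°/32) = 78.04 mm²); the 9×11.5 cube at (-0.5, 0) contributes its full rectangle (area 103.50 mm²); Merging all regions: the regions partially overlap — summed areas 181.54 mm² minus the doubly-counted overlap 22.00 mm² gives 159.54 mm² — area = 159.54 mm². So its area = 159.54 mm². Layer 62 (z = 15.5): the cylinder is not intersected at this z (z outside [0, 14.5]); the cube at (-0.5, 0) is present — its section is the full 9×11.5 rectangle (area 103.50 mm²); Merging all regions: only the 9×11.5 cube at (-0.5, 0) is present, so the union is just that shape — area = 103.50 mm². So its area = 103.50 mm². Layer 37 is larger (159.54 vs 103.50 mm²).

layer 37 (z = 9.25 mm)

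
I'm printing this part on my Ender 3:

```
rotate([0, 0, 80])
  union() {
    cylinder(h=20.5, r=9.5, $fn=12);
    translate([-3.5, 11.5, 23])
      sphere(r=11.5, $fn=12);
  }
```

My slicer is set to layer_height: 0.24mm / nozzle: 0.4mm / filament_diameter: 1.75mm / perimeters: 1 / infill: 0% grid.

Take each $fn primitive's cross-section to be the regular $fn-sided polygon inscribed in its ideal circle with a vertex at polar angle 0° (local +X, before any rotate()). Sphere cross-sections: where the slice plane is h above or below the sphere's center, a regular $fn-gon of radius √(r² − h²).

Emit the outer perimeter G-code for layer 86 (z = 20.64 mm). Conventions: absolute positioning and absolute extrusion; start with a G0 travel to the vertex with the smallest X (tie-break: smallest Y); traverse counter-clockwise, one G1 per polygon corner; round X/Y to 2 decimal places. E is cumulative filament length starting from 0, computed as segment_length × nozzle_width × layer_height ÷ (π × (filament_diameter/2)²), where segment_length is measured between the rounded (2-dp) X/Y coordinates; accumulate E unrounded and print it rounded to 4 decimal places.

At z = 20.64 mm: the cylinder is not intersected at this z (z outside [0, 20.5]); the sphere at (-3.5, 11.5): section is a regular 12-gon, circumradius = √(r²−h²) = √(11.5²−2.36²) = 11.255; Taking the union: only the r=11.5 sphere at (-3.5, 11.5) is present, so the union is just that shape — 1 connected region; (whole slice rotated 80° about Z — lengths, areas and connectivity unchanged). The outline is a single polygon with 12 vertices. Extrusion per mm of travel: 0.4 × 0.24 / (π × 0.875²) = 0.039912. Accumulating E over each segment gives final E = 2.7902.

G0 X-23.02 Y0.50 Z20.64
G1 X-22.51 Y-5.30 E0.2324
G1 X-19.17 Y-10.07 E0.4648
G1 X-13.89 Y-12.53 E0.6973
G1 X-8.08 Y-12.03 E0.9300
G1 X-3.31 Y-8.68 E1.1627
G1 X-0.85 Y-3.40 E1.3952
G1 X-1.36 Y2.40 E1.6275
G1 X-4.70 Y7.17 E1.8600
G1 X-9.98 Y9.63 E2.0924
G1 X-15.78 Y9.13 E2.3248
G1 X-20.56 Y5.78 E2.5578
G1 X-23.02 Y0.50 E2.7902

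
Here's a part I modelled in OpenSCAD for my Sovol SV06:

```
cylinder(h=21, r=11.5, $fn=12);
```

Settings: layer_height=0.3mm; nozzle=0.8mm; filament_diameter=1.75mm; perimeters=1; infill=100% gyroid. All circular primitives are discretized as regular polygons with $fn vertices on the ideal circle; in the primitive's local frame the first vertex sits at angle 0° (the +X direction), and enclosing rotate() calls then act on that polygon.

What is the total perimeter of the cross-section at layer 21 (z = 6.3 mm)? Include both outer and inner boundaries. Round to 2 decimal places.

71.43 mm

At z = 6.3 mm: the r=11.5 cylinder contributes a regular 12-gon of circumradius 11.5 (perimeter = 2·12·11.500·sin(180°/12) = 71.43 mm). Overall, the cross-section is a single solid region. Total boundary length (outer) = 71.43 mm.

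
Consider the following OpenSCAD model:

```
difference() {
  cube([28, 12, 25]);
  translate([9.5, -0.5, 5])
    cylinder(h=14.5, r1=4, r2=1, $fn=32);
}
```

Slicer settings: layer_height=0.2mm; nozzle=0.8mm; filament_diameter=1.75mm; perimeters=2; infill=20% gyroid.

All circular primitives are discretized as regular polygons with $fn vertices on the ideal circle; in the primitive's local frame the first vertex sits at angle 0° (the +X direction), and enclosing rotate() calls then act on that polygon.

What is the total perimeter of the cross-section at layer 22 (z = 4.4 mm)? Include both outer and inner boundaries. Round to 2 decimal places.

80.00 mm

At z = 4.4 mm: the cube (footprint 28×12) is included at this height (perimeter 80.00 mm); the cone at (9.5, -0.5) is not intersected at this z (z outside [5, 19.5]); Taking the first minus the rest: none of the subtracted shapes is present at this height, so the 28×12 cube is unchanged — boundary = 80.00 mm. Overall, the cross-section is a single solid region. Total boundary length (outer) = 80.00 mm.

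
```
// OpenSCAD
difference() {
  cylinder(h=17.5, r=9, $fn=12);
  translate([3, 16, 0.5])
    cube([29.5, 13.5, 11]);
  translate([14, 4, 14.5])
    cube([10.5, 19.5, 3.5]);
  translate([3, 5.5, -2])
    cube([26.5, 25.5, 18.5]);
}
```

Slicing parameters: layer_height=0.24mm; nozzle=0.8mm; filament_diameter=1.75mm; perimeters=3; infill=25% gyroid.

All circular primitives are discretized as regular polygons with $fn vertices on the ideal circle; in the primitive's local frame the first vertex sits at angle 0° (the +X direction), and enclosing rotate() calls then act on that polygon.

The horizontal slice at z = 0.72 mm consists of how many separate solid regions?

1

At z = 0.72 mm: the r=9 cylinder gives a regular 12-gon of circumradius 9 (constant along its height); the cube at (3, 16) (footprint 29.5×13.5) is included at this height; the cube at (14, 4) is absent (z outside [14.5, 18]); the cube at (3, 5.5) is present — its section is the full 26.5×25.5 rectangle; After the difference (first − rest): starting from the r=9 cylinder, the 29.5×13.5 cube at (3, 16) misses the remaining region (no effect); the 26.5×25.5 cube at (3, 5.5) partially overlaps it — only the 6.37 mm² overlap (of its 675.75 mm²) is removed, clipping the outline — 1 connected region. The result has 1 disconnected region.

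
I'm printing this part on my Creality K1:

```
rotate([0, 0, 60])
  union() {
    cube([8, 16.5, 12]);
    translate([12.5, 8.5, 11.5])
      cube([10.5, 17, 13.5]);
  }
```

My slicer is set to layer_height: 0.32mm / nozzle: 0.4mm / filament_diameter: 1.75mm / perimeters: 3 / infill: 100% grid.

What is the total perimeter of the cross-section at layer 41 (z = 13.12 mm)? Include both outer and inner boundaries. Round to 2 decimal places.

At z = 13.12 mm: the cube does not reach this height (z outside [0, 12]); the cube at (12.5, 8.5) is present — its section is the full 10.5×17 rectangle (perimeter 55.00 mm); Combining (union): only the 10.5×17 cube at (12.5, 8.5) is present, so the union is just that shape — boundary = 55.00 mm; (rotated 60° about Z; rotation is an isometry so areas/perimeters/island counts are preserved). Overall, the cross-section is a single solid region. Total boundary length (outer) = 55.00 mm.

55.00 mm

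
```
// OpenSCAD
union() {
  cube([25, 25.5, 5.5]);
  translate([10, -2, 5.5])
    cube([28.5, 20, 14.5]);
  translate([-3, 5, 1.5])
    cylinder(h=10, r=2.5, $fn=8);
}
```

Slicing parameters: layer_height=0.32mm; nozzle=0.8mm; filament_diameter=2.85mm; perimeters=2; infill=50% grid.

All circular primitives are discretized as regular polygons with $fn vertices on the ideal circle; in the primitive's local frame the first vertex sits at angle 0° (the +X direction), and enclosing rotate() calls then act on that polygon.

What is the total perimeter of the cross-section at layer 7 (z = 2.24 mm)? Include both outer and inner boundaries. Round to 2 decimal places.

116.31 mm

At z = 2.24 mm: the 25×25.5 cube contributes its full rectangle (perimeter 101.00 mm); the cube at (10, -2) is absent (z outside [5.5, 20]); the r=2.5 cylinder at (-3, 5) contributes a regular 8-gon of circumradius 2.5 (perimeter = 2·8·2.500·sin(180°/8) = 15.31 mm); Merging all regions: the 2 present regions are separate (no shared area or edge), so areas and boundary lengths simply add and each stays a separate island — boundary = 116.31 mm. Overall, the cross-section has 2 separate islands. Total boundary length (outer) = 116.31 mm.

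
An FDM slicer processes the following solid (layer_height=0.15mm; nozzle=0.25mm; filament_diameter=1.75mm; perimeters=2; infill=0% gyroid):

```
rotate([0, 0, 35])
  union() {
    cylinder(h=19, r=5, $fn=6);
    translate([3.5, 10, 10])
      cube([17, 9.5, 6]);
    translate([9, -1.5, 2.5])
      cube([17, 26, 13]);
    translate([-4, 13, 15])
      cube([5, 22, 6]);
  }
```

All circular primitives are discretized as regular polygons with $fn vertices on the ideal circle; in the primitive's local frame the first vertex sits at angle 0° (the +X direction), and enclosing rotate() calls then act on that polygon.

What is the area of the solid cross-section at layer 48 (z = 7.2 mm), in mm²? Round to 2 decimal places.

At z = 7.2 mm: the r=5 cylinder gives a regular 6-gon of circumradius 5 (constant along its height) (area = (6/2)·5.000²·sin(360°/6) = 64.95 mm²); the cube at (3.5, 10) does not reach this height (z outside [10, 16]); the cube at (9, -1.5) is present — its section is the full 17×26 rectangle (area 442.00 mm²); the cube at (-4, 13) is absent (z outside [15, 21]); Combining (union): the 2 present regions are separate (no shared area or edge), so areas and boundary lengths simply add and each stays a separate island — area = 506.95 mm²; (whole slice rotated 35° about Z — lengths, areas and connectivity unchanged). Overall, the cross-section has 2 separate islands. Net area = 506.95 mm².

506.95 mm²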